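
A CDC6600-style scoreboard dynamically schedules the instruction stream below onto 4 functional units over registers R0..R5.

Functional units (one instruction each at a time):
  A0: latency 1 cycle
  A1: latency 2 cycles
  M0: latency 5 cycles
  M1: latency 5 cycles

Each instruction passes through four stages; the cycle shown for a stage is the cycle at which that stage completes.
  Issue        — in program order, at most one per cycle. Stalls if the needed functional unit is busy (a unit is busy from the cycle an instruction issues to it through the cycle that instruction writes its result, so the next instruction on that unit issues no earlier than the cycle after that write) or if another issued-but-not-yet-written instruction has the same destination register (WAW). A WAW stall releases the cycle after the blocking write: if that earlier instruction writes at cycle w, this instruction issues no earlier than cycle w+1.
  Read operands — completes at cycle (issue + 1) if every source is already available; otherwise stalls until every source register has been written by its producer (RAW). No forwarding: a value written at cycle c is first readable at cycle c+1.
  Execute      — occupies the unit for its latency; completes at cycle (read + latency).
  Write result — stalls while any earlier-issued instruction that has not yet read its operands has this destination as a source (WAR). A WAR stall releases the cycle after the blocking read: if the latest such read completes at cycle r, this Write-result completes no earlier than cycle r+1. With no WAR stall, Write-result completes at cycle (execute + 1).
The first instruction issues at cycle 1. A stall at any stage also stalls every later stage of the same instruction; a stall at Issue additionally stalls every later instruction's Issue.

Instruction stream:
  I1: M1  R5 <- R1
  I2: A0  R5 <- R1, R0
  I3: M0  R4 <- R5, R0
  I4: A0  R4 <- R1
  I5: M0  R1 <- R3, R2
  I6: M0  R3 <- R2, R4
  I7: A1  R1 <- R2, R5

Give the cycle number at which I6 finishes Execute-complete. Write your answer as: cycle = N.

[I1] 1/2/7/8
[I2] 9/10/11/12  (WAW R5: wait I1 write@8)
[I3] 10/13/18/19  (RAW R5: wait I2 write@12)
[I4] 20/21/22/23  (WAW R4: wait I3 write@19)
[I5] 21/22/27/28
[I6] 29/30/35/36  (struct: M0 busy until I5 writes@28)
[I7] 30/31/33/34

cycle = 35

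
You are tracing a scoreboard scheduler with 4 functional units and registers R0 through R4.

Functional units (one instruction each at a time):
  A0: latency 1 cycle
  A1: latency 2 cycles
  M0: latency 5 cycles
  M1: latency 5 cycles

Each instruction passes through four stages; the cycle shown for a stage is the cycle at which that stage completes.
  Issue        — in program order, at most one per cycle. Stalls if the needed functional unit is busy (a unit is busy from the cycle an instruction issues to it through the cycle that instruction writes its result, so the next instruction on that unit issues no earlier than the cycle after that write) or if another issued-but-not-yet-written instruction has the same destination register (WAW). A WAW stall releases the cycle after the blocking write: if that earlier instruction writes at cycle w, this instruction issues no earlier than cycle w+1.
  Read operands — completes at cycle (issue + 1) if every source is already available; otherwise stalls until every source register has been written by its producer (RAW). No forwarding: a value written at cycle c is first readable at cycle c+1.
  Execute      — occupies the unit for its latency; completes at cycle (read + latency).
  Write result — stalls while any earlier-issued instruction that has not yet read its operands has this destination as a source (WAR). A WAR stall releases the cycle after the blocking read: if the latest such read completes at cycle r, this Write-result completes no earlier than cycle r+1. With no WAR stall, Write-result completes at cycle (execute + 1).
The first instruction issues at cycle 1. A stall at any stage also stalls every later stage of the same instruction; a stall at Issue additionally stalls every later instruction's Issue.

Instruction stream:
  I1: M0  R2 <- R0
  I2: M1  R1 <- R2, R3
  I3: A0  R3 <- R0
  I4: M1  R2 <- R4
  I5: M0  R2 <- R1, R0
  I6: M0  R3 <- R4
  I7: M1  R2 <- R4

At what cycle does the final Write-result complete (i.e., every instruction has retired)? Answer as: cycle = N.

  I1 | 1 | 2 | 7 | 8
  I2 | 2 | 9 | 14 | 15   RAW R2: wait I1 write@8
  I3 | 3 | 4 | 5 | 10   WAR R3: wait I2 read@9
  I4 | 16 | 17 | 22 | 23   struct: M1 busy until I2 writes@15
  I5 | 24 | 25 | 30 | 31   WAW R2: wait I4 write@23
  I6 | 32 | 33 | 38 | 39   struct: M0 busy until I5 writes@31
  I7 | 33 | 34 | 39 | 40

cycle = 40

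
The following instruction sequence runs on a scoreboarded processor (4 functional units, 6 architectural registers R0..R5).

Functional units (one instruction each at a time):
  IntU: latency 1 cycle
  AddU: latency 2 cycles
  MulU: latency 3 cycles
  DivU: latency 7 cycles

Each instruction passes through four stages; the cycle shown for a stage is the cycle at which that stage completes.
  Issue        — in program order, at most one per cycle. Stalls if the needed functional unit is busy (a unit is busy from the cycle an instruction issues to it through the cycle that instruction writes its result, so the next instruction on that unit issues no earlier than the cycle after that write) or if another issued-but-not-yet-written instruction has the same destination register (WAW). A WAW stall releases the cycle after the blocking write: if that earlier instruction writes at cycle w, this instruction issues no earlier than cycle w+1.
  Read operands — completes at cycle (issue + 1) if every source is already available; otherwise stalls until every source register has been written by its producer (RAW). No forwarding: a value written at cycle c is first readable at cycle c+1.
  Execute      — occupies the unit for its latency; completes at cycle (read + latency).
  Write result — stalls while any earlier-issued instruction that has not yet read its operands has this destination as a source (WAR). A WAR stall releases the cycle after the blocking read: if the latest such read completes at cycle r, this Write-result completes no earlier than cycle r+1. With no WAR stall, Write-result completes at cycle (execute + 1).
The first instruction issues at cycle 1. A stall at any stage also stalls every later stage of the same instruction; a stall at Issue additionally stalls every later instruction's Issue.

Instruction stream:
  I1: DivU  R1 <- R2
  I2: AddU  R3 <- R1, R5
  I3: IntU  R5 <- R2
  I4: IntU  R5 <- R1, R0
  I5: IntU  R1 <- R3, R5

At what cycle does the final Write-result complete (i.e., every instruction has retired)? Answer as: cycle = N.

cycle = 20

c1: issue I1 (DivU)
c2: I1 read-ops, issue I2 (AddU)
c3: issue I3 (IntU)
c4: I3 read-ops
c5: I3 finished on IntU
c9: I1 finished on DivU
c10: I1→R1
c11: I2 read-ops
c12: I3→R5
c13: I2 finished on AddU, issue I4 (IntU)
c14: I2→R3, I4 read-ops
c15: I4 finished on IntU
c16: I4→R5
c17: issue I5 (IntU)
c18: I5 read-ops
c19: I5 finished on IntU
c20: I5→R1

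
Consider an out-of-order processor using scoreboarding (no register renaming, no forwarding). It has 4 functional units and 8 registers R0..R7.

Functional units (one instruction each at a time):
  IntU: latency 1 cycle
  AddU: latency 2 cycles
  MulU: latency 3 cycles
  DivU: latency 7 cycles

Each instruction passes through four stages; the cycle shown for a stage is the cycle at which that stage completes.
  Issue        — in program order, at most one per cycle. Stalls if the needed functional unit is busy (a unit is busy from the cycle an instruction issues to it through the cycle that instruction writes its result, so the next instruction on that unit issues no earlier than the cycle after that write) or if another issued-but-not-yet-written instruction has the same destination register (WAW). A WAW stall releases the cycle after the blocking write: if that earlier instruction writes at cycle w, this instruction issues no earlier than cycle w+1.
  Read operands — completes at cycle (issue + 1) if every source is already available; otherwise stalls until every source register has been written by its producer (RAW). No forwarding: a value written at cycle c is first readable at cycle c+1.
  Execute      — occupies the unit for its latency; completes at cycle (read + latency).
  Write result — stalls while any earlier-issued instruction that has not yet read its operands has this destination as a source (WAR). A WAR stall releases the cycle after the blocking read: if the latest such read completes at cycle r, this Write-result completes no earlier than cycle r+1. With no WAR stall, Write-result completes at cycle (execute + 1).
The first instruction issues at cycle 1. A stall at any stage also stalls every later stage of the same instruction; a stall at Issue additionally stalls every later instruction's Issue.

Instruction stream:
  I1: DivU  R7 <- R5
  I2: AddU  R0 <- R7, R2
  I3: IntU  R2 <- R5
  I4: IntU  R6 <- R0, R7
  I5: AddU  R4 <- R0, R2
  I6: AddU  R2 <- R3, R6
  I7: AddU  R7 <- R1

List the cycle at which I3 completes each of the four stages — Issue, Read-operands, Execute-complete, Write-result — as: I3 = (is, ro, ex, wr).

I3 = (3, 4, 5, 12)

c1: I1→DivU
c2: I1 RO, I2→AddU
c3: I3→IntU
c4: I3 RO
c5: I3 EX
c9: I1 EX
c10: I1 WR R7
c11: I2 RO
c12: I3 WR R2
c13: I2 EX, I4→IntU
c14: I2 WR R0
c15: I4 RO, I5→AddU
c16: I4 EX, I5 RO
c17: I4 WR R6
c18: I5 EX
c19: I5 WR R4
c20: I6→AddU
c21: I6 RO
c23: I6 EX
c24: I6 WR R2
c25: I7→AddU
c26: I7 RO
c28: I7 EX
c29: I7 WR R7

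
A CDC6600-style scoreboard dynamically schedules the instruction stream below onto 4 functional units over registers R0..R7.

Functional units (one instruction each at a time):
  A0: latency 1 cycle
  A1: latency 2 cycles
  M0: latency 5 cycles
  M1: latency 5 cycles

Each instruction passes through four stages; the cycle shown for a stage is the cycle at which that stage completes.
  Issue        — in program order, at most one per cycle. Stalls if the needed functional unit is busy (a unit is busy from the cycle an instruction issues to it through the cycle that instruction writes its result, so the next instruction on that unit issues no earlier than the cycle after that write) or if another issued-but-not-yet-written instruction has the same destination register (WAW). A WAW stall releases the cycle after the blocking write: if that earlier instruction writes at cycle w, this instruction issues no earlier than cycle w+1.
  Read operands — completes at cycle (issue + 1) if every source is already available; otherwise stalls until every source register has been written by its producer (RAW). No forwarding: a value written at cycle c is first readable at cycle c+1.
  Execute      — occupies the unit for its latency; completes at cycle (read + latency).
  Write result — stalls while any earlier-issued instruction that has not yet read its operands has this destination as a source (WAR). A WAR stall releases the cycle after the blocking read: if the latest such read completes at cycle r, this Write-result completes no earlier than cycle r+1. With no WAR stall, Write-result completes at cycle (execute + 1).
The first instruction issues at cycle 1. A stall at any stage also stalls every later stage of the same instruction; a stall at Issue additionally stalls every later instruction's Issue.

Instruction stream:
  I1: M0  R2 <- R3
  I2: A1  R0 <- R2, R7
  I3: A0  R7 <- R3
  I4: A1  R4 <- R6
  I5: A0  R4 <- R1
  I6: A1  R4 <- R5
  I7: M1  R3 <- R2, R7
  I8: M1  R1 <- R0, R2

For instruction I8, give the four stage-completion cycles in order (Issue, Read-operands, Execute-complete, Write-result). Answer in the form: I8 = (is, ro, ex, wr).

I8 = (31, 32, 37, 38)

I1  is:1  ro:2  ex:7  wr:8
I2  is:2  ro:9  ex:11  wr:12  — RAW R2: wait I1 write@8
I3  is:3  ro:4  ex:5  wr:10  — WAR R7: wait I2 read@9
I4  is:13  ro:14  ex:16  wr:17  — struct: A1 busy until I2 writes@12
I5  is:18  ro:19  ex:20  wr:21  — WAW R4: wait I4 write@17
I6  is:22  ro:23  ex:25  wr:26  — WAW R4: wait I5 write@21
I7  is:23  ro:24  ex:29  wr:30
I8  is:31  ro:32  ex:37  wr:38  — struct: M1 busy until I7 writes@30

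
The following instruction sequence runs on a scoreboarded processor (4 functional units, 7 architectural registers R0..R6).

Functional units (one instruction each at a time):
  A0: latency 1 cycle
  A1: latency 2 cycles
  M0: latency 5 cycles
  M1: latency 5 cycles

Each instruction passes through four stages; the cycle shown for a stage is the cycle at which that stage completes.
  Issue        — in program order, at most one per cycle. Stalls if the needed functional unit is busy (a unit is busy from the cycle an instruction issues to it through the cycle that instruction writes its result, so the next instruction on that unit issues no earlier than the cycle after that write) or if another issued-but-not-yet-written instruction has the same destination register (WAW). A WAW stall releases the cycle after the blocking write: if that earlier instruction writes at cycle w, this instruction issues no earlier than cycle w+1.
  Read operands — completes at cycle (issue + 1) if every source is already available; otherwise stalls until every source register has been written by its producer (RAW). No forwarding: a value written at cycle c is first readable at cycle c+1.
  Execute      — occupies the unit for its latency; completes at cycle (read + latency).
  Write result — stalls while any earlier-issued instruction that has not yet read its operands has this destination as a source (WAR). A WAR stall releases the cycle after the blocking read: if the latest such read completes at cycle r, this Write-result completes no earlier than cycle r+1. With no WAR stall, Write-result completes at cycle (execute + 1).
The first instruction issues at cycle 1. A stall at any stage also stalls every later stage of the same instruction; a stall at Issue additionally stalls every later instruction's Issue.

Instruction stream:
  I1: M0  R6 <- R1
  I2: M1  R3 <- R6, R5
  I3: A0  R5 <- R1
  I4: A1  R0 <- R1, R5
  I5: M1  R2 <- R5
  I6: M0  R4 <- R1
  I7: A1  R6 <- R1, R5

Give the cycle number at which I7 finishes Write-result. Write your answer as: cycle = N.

[1] issue I1 (M0)
[2] I1 read-ops; issue I2 (M1)
[3] issue I3 (A0)
[4] I3 read-ops; issue I4 (A1)
[5] I3 finished on A0
[7] I1 finished on M0
[8] I1→R6
[9] I2 read-ops
[10] I3→R5
[11] I4 read-ops
[13] I4 finished on A1
[14] I2 finished on M1; I4→R0
[15] I2→R3
[16] issue I5 (M1)
[17] I5 read-ops; issue I6 (M0)
[18] I6 read-ops; issue I7 (A1)
[19] I7 read-ops
[21] I7 finished on A1
[22] I5 finished on M1; I7→R6
[23] I5→R2; I6 finished on M0
[24] I6→R4

cycle = 22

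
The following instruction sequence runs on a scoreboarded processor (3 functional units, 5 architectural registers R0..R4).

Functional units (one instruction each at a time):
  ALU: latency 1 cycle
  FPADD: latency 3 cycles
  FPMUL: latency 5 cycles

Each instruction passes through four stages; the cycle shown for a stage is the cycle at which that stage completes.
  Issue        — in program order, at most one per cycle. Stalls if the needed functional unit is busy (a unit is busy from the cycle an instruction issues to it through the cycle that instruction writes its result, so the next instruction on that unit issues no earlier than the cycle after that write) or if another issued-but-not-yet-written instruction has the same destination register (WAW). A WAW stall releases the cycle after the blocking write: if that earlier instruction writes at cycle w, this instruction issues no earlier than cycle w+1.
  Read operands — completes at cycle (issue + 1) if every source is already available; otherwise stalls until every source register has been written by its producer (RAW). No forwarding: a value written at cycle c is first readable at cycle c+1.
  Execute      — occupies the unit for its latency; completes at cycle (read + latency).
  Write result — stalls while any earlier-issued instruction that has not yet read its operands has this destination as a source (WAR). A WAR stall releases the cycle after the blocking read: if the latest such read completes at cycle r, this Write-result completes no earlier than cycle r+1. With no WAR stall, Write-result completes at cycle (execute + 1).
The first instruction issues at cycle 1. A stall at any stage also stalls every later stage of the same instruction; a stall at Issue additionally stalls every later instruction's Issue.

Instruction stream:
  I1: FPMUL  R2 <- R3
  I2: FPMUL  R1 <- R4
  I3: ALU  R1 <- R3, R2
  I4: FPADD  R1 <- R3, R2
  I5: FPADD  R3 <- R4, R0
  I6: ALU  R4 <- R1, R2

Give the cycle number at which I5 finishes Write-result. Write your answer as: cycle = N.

cycle = 32

c1: I1 dispatched to FPMUL
c2: I1 operands ready
c7: I1 complete
c8: R2←I1
c9: I2 dispatched to FPMUL
c10: I2 operands ready
c15: I2 complete
c16: R1←I2
c17: I3 dispatched to ALU
c18: I3 operands ready
c19: I3 complete
c20: R1←I3
c21: I4 dispatched to FPADD
c22: I4 operands ready
c25: I4 complete
c26: R1←I4
c27: I5 dispatched to FPADD
c28: I5 operands ready · I6 dispatched to ALU
c29: I6 operands ready
c30: I6 complete
c31: I5 complete · R4←I6
c32: R3←I5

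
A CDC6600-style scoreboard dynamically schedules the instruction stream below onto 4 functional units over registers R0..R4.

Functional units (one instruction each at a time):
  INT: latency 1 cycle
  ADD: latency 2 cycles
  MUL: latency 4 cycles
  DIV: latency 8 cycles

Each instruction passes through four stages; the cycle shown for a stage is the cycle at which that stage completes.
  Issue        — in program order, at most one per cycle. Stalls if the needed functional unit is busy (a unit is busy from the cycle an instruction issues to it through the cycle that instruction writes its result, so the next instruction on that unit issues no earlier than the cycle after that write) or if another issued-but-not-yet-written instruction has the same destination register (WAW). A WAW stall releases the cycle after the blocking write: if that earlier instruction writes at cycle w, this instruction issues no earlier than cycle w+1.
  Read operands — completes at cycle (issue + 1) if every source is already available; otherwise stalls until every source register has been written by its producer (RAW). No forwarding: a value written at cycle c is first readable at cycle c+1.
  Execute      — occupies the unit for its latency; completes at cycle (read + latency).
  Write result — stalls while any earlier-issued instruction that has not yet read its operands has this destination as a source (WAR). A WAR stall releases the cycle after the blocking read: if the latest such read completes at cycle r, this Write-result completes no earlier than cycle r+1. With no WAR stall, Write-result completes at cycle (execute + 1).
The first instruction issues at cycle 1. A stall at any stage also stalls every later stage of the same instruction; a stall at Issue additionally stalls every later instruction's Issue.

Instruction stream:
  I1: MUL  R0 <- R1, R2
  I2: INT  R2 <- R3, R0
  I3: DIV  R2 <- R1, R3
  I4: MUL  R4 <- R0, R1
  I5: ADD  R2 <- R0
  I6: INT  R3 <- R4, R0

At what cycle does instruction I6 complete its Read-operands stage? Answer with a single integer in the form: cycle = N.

  I1 | 1 | 2 | 6 | 7
  I2 | 2 | 8 | 9 | 10   RAW R0: wait I1 write@7
  I3 | 11 | 12 | 20 | 21   WAW R2: wait I2 write@10
  I4 | 12 | 13 | 17 | 18
  I5 | 22 | 23 | 25 | 26   WAW R2: wait I3 write@21
  I6 | 23 | 24 | 25 | 26

cycle = 24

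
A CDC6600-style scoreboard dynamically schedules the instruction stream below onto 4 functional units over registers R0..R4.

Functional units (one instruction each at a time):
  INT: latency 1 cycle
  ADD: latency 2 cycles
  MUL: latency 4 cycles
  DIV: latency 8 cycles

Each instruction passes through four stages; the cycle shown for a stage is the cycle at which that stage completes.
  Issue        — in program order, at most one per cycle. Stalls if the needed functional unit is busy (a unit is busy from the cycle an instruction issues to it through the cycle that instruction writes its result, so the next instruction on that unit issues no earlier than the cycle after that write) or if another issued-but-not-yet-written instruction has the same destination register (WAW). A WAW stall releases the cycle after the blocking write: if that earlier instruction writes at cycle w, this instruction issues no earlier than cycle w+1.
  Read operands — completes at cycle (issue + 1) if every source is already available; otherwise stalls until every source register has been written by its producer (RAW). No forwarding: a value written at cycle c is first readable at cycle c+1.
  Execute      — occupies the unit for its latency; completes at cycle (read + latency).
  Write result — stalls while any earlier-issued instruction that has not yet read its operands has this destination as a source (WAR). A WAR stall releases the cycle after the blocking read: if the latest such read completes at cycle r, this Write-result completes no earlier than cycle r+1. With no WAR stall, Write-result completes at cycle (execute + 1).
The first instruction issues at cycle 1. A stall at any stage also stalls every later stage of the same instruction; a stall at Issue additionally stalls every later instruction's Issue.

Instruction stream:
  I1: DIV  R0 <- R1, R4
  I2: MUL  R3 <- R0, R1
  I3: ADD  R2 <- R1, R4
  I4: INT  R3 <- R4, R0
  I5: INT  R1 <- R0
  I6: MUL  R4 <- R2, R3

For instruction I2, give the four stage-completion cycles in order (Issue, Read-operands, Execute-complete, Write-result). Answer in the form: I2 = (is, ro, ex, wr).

[1] I1→DIV
[2] I1 RO, I2→MUL
[3] I3→ADD
[4] I3 RO
[6] I3 EX
[7] I3 WR R2
[10] I1 EX
[11] I1 WR R0
[12] I2 RO
[16] I2 EX
[17] I2 WR R3
[18] I4→INT
[19] I4 RO
[20] I4 EX
[21] I4 WR R3
[22] I5→INT
[23] I5 RO, I6→MUL
[24] I5 EX, I6 RO
[25] I5 WR R1
[28] I6 EX
[29] I6 WR R4

I2 = (2, 12, 16, 17)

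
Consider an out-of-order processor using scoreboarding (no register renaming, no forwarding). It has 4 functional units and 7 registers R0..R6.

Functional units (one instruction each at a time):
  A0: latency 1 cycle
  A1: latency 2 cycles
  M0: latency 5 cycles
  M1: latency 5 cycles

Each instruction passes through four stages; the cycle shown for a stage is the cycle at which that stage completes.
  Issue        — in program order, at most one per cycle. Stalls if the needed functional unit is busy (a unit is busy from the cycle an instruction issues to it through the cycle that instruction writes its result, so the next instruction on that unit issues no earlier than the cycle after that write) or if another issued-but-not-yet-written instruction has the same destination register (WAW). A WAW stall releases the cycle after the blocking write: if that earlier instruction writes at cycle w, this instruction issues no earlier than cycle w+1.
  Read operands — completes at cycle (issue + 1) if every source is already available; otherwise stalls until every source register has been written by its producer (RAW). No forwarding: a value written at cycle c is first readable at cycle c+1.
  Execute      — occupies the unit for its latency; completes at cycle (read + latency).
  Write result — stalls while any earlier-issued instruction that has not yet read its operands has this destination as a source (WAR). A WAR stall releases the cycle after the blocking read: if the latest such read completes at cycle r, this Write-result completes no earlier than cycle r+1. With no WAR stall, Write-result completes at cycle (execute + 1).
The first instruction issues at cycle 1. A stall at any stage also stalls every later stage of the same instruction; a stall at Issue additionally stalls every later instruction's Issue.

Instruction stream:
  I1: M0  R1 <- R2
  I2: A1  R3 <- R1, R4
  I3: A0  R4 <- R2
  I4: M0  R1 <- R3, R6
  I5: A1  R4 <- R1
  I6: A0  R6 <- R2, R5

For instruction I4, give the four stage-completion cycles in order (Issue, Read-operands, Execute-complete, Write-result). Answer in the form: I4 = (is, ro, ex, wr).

I4 = (9, 13, 18, 19)

[1] I1 issues→M0
[2] I1 reads · I2 issues→A1
[3] I3 issues→A0
[4] I3 reads
[5] I3 exec-done
[7] I1 exec-done
[8] I1 writes R1
[9] I2 reads · I4 issues→M0
[10] I3 writes R4
[11] I2 exec-done
[12] I2 writes R3
[13] I4 reads · I5 issues→A1
[14] I6 issues→A0
[15] I6 reads
[16] I6 exec-done
[17] I6 writes R6
[18] I4 exec-done
[19] I4 writes R1
[20] I5 reads
[22] I5 exec-done
[23] I5 writes R4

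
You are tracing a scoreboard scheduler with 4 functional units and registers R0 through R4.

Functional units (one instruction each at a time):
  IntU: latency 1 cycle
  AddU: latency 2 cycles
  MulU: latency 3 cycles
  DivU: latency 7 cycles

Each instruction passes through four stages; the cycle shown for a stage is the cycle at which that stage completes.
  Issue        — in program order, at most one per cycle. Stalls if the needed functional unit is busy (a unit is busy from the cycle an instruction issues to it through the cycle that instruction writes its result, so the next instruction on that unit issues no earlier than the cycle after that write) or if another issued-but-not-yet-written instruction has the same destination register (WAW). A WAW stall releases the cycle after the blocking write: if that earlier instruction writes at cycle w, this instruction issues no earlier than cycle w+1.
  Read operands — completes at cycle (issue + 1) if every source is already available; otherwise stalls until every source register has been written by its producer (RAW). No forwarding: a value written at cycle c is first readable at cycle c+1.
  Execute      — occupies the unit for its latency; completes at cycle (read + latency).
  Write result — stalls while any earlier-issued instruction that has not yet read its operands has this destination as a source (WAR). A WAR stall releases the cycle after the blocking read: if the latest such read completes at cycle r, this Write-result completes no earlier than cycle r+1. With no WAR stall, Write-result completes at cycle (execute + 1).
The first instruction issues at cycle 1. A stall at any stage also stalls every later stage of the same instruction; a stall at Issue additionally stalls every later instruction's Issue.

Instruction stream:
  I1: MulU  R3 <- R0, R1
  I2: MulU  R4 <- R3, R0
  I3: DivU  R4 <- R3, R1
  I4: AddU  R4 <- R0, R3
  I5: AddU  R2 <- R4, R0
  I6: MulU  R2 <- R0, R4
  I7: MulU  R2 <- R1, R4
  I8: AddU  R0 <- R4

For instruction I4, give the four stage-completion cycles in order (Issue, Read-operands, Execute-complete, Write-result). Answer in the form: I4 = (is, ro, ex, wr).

1) issue 1, read 2, done 5, write 6
2) issue 7, read 8, done 11, write 12  <struct: MulU busy until I1 writes@6>
3) issue 13, read 14, done 21, write 22  <WAW R4: wait I2 write@12>
4) issue 23, read 24, done 26, write 27  <WAW R4: wait I3 write@22>
5) issue 28, read 29, done 31, write 32  <struct: AddU busy until I4 writes@27>
6) issue 33, read 34, done 37, write 38  <WAW R2: wait I5 write@32>
7) issue 39, read 40, done 43, write 44  <struct: MulU busy until I6 writes@38>
8) issue 40, read 41, done 43, write 44

I4 = (23, 24, 26, 27)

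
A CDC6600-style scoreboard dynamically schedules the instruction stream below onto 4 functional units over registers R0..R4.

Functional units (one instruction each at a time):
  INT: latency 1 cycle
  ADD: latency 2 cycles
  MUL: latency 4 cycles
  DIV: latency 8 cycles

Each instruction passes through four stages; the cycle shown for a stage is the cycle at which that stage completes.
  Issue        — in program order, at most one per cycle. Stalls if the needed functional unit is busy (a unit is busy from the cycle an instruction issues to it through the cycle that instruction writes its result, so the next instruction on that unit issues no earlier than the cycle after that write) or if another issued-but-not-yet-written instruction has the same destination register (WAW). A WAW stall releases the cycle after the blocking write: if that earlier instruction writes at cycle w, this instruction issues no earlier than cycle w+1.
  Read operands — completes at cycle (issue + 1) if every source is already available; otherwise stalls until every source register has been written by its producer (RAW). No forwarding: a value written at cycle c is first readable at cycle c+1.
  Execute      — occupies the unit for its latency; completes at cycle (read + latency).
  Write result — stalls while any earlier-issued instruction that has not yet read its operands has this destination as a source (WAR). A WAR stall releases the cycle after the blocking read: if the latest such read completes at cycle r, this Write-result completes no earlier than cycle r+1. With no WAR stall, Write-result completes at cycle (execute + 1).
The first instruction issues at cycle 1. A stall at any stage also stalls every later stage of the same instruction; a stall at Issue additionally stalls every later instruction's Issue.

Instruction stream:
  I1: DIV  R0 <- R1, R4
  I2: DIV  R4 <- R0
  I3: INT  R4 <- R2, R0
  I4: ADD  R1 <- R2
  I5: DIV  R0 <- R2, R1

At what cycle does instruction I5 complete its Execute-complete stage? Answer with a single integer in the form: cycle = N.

t=1  issue I1 (DIV)
t=2  I1 read-ops
t=10  I1 finished on DIV
t=11  I1→R0
t=12  issue I2 (DIV)
t=13  I2 read-ops
t=21  I2 finished on DIV
t=22  I2→R4
t=23  issue I3 (INT)
t=24  I3 read-ops; issue I4 (ADD)
t=25  I3 finished on INT; I4 read-ops; issue I5 (DIV)
t=26  I3→R4
t=27  I4 finished on ADD
t=28  I4→R1
t=29  I5 read-ops
t=37  I5 finished on DIV
t=38  I5→R0

cycle = 37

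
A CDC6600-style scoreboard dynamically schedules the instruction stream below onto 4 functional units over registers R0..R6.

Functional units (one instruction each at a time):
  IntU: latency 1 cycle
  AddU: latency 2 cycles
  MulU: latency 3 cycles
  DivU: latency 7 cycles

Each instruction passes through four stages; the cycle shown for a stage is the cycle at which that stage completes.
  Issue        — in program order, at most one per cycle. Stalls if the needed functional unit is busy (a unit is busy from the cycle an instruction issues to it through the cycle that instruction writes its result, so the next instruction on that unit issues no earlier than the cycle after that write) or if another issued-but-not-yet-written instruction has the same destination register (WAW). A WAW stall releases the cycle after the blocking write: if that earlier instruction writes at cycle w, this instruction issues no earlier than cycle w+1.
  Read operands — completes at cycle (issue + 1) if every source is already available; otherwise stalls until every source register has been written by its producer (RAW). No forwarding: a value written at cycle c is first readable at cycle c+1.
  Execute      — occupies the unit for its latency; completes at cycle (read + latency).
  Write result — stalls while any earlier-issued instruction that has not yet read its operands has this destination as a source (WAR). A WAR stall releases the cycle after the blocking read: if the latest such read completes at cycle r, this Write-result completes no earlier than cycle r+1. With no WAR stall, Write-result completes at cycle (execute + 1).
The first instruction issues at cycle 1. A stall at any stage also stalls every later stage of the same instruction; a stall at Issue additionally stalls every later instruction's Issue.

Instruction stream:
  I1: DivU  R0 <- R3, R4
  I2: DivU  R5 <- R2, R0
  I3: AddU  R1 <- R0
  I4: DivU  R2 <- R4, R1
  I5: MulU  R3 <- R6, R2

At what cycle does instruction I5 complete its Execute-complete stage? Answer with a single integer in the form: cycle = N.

cycle = 34

I1: IS=1 RO=2 EX=9 WR=10
I2: IS=11 RO=12 EX=19 WR=20  [struct: DivU busy until I1 writes@10]
I3: IS=12 RO=13 EX=15 WR=16
I4: IS=21 RO=22 EX=29 WR=30  [struct: DivU busy until I2 writes@20]
I5: IS=22 RO=31 EX=34 WR=35  [RAW R2: wait I4 write@30]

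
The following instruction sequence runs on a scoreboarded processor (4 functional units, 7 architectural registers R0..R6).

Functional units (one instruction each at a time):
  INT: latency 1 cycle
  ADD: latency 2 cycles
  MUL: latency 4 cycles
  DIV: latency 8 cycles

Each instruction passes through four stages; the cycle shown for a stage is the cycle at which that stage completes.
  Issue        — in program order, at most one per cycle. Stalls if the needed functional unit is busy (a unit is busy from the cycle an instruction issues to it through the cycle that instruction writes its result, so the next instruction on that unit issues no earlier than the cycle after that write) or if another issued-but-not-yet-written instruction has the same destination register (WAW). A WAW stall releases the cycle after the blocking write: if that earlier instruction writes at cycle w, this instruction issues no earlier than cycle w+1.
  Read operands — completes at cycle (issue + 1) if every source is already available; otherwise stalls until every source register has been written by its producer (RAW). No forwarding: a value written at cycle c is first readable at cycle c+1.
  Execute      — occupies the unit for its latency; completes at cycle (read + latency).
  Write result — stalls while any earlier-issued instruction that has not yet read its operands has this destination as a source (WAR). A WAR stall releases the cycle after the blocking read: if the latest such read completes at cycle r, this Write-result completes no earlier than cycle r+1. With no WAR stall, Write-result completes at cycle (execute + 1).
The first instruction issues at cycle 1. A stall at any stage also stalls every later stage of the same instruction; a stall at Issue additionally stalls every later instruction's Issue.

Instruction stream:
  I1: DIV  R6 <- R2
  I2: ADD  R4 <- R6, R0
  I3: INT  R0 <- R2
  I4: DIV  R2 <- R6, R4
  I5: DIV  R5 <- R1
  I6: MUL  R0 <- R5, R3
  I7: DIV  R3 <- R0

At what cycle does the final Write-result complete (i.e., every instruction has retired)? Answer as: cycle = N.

c1: issue I1 (DIV)
c2: I1 read-ops · issue I2 (ADD)
c3: issue I3 (INT)
c4: I3 read-ops
c5: I3 finished on INT
c10: I1 finished on DIV
c11: I1→R6
c12: I2 read-ops · issue I4 (DIV)
c13: I3→R0
c14: I2 finished on ADD
c15: I2→R4
c16: I4 read-ops
c24: I4 finished on DIV
c25: I4→R2
c26: issue I5 (DIV)
c27: I5 read-ops · issue I6 (MUL)
c35: I5 finished on DIV
c36: I5→R5
c37: I6 read-ops · issue I7 (DIV)
c41: I6 finished on MUL
c42: I6→R0
c43: I7 read-ops
c51: I7 finished on DIV
c52: I7→R3

cycle = 52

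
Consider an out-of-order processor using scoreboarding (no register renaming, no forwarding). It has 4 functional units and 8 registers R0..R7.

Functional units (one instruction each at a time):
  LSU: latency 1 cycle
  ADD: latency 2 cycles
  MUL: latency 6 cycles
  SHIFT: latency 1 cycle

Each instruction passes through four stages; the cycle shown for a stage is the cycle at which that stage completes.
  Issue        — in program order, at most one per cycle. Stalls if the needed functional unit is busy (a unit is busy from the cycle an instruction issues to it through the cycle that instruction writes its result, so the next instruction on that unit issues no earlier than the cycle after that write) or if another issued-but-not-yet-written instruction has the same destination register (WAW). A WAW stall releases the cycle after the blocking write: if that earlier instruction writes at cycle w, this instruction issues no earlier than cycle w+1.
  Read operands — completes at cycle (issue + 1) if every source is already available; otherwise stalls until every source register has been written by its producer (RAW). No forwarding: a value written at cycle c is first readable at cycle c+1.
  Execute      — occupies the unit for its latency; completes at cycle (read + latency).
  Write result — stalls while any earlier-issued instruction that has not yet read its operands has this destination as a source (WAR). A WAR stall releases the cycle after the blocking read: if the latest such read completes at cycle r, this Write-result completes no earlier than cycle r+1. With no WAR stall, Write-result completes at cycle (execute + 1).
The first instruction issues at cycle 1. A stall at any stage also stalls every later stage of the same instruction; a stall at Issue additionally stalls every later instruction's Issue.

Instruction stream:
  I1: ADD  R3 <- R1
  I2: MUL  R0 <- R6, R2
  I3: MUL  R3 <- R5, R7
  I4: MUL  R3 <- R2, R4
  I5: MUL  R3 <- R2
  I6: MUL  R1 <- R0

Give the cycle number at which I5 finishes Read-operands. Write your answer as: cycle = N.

cycle = 30

[1] I1→ADD
[2] I1 RO; I2→MUL
[3] I2 RO
[4] I1 EX
[5] I1 WR R3
[9] I2 EX
[10] I2 WR R0
[11] I3→MUL
[12] I3 RO
[18] I3 EX
[19] I3 WR R3
[20] I4→MUL
[21] I4 RO
[27] I4 EX
[28] I4 WR R3
[29] I5→MUL
[30] I5 RO
[36] I5 EX
[37] I5 WR R3
[38] I6→MUL
[39] I6 RO
[45] I6 EX
[46] I6 WR R1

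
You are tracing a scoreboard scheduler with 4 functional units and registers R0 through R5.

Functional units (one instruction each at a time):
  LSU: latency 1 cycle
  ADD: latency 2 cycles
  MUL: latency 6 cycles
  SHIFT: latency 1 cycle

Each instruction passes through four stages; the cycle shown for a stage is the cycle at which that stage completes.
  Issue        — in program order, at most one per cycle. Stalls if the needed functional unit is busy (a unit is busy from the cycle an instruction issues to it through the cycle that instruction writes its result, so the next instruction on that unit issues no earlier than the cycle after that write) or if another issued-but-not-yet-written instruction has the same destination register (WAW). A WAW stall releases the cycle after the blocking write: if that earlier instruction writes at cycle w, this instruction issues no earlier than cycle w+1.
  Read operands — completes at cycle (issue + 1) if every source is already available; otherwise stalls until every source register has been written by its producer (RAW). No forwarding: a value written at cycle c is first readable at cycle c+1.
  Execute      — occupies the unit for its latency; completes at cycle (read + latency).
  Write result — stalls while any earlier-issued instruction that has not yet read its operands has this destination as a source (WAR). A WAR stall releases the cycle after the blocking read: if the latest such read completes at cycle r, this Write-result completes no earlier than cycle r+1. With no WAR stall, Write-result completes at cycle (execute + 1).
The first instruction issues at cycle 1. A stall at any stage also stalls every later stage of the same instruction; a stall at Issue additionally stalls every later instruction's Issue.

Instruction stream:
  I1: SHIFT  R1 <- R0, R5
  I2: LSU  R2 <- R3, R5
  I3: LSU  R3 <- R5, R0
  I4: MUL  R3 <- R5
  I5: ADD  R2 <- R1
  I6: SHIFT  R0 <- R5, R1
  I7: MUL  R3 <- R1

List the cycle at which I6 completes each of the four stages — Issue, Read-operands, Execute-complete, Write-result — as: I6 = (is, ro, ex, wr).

cycle 1: issue I1 (SHIFT)
cycle 2: I1 read-ops · issue I2 (LSU)
cycle 3: I1 finished on SHIFT · I2 read-ops
cycle 4: I1→R1 · I2 finished on LSU
cycle 5: I2→R2
cycle 6: issue I3 (LSU)
cycle 7: I3 read-ops
cycle 8: I3 finished on LSU
cycle 9: I3→R3
cycle 10: issue I4 (MUL)
cycle 11: I4 read-ops · issue I5 (ADD)
cycle 12: I5 read-ops · issue I6 (SHIFT)
cycle 13: I6 read-ops
cycle 14: I5 finished on ADD · I6 finished on SHIFT
cycle 15: I5→R2 · I6→R0
cycle 17: I4 finished on MUL
cycle 18: I4→R3
cycle 19: issue I7 (MUL)
cycle 20: I7 read-ops
cycle 26: I7 finished on MUL
cycle 27: I7→R3

I6 = (12, 13, 14, 15)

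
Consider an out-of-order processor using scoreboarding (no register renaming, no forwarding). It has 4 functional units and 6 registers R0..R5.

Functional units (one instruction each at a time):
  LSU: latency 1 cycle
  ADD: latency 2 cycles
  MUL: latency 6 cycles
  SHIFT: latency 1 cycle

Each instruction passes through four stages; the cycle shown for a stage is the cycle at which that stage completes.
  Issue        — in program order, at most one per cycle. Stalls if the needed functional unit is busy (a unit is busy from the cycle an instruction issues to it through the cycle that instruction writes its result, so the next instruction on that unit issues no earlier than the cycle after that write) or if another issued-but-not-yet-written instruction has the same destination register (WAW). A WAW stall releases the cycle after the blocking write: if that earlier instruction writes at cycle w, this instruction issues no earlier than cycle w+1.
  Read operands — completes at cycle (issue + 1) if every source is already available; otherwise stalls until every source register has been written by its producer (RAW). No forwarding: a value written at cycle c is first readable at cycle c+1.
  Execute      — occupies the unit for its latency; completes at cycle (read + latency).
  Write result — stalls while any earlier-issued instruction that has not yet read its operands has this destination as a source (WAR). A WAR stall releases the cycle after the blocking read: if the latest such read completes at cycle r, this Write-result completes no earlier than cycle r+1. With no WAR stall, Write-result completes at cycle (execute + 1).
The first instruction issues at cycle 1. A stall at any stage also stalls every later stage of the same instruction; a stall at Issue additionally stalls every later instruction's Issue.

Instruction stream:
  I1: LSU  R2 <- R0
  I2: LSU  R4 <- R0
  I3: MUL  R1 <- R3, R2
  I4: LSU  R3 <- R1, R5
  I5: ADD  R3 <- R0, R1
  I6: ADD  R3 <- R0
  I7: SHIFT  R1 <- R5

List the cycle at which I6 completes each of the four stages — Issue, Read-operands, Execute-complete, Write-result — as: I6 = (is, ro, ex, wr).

t=1  I1→LSU
t=2  I1 RO
t=3  I1 EX
t=4  I1 WR R2
t=5  I2→LSU
t=6  I2 RO · I3→MUL
t=7  I2 EX · I3 RO
t=8  I2 WR R4
t=9  I4→LSU
t=13  I3 EX
t=14  I3 WR R1
t=15  I4 RO
t=16  I4 EX
t=17  I4 WR R3
t=18  I5→ADD
t=19  I5 RO
t=21  I5 EX
t=22  I5 WR R3
t=23  I6→ADD
t=24  I6 RO · I7→SHIFT
t=25  I7 RO
t=26  I6 EX · I7 EX
t=27  I6 WR R3 · I7 WR R1

I6 = (23, 24, 26, 27)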